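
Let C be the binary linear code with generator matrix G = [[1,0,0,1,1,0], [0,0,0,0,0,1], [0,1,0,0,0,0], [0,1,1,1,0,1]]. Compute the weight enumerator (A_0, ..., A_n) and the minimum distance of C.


Weight distribution: A_0 = 1, A_1 = 2, A_2 = 2, A_3 = 4, A_4 = 5, A_5 = 2. Minimum distance d = 1.

Enumerate all 2^4 = 16 messages m ∈ F_2^4.
For each, compute codeword c = mG in F_2^6, then tally its weight.
  m = 0000 → c = 000000, weight = 0.
  m = 1000 → c = 100110, weight = 3.
  m = 0100 → c = 000001, weight = 1.
  m = 1100 → c = 100111, weight = 4.
  m = 0010 → c = 010000, weight = 1.
  m = 1010 → c = 110110, weight = 4.
  m = 0110 → c = 010001, weight = 2.
  m = 1110 → c = 110111, weight = 5.
  m = 0001 → c = 011101, weight = 4.
  m = 1001 → c = 111011, weight = 5.
  m = 0101 → c = 011100, weight = 3.
  m = 1101 → c = 111010, weight = 4.
  m = 0011 → c = 001101, weight = 3.
  m = 1011 → c = 101011, weight = 4.
  m = 0111 → c = 001100, weight = 2.
  m = 1111 → c = 101010, weight = 3.
Tally weights:
  weight 0: 1 codewords.
  weight 1: 2 codewords.
  weight 2: 2 codewords.
  weight 3: 4 codewords.
  weight 4: 5 codewords.
  weight 5: 2 codewords.
Minimum distance d = smallest w > 0 with A_w > 0 = 1.
Sanity: Σ A_w = 16 = 2^4 = 16 ✓.


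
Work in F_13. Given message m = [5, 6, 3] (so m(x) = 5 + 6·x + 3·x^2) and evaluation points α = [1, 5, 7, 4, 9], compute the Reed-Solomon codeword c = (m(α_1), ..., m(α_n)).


c = [1, 6, 12, 12, 3]

Message polynomial: m(x) = 5 + 6·x + 3·x^2 (mod 13).
For each evaluation point α_i, compute m(α_i) mod 13:
  α_1 = 1: Horner steps 3 → 9 → 1, so m(1) = 1.
  α_2 = 5: Horner steps 3 → 8 → 6, so m(5) = 6.
  α_3 = 7: Horner steps 3 → 1 → 12, so m(7) = 12.
  α_4 = 4: Horner steps 3 → 5 → 12, so m(4) = 12.
  α_5 = 9: Horner steps 3 → 7 → 3, so m(9) = 3.
Codeword c = [1, 6, 12, 12, 3] ∈ F_13^5.


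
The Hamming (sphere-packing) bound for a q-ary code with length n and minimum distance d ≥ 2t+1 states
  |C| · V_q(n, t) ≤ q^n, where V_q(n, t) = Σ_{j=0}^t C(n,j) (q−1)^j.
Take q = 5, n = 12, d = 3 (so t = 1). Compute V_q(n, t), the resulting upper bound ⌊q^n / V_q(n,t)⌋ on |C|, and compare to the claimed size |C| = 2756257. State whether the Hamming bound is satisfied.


V_q(n, t) = 49, q^n = 244140625, Hamming bound = 4982461, |C| = 2756257 ≤ bound (satisfied).

Step 1: Compute V_q(n, t) = Σ_{j=0}^1 C(n, j) (q−1)^j.
  j = 0: C(12,0)·(4)^0 = 1·1 = 1.
  j = 1: C(12,1)·(4)^1 = 12·4 = 48.
  V_q(n, t) = 1 + 48 = 49.
Step 2: q^n = 5^12 = 244140625.
Step 3: Hamming bound ⌊q^n / V_q(n,t)⌋ = ⌊244140625/49⌋ = 4982461.
Step 4: Compare |C| = 2756257 to 4982461: satisfied.
The claimed |C| lies below the Hamming bound.


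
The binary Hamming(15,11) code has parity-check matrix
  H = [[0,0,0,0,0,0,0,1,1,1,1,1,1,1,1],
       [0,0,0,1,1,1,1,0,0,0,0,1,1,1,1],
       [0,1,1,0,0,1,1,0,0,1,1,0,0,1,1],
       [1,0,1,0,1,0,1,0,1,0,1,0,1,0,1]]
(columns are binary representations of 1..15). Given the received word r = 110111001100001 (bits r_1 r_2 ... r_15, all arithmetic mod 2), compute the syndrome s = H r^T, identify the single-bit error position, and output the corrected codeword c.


s = (1, 0, 0, 0)^T, error position = 8, corrected codeword c = 110111011100001

Compute s = H r^T mod 2 one row at a time:
  s_1 = 0 + 1 + 1 + 0 + 0 + 0 + 0 + 1 = 3 ≡ 1 (mod 2).
  s_2 = 1 + 1 + 1 + 0 + 0 + 0 + 0 + 1 = 4 ≡ 0 (mod 2).
  s_3 = 1 + 0 + 1 + 0 + 1 + 0 + 0 + 1 = 4 ≡ 0 (mod 2).
  s_4 = 1 + 0 + 1 + 0 + 1 + 0 + 0 + 1 = 4 ≡ 0 (mod 2).
s = (1, 0, 0, 0)^T — this equals column 8 of H (binary 1000), so error is at position 8.
Correct: flip bit 8 of r = 110111001100001 to get c = 110111011100001.


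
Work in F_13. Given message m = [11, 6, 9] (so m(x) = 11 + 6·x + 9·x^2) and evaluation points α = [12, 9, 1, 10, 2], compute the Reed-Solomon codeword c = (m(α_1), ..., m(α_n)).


c = [1, 1, 0, 9, 7]

Message polynomial: m(x) = 11 + 6·x + 9·x^2 (mod 13).
For each evaluation point α_i, compute m(α_i) mod 13:
  α_1 = 12: Horner steps 9 → 10 → 1, so m(12) = 1.
  α_2 = 9: Horner steps 9 → 9 → 1, so m(9) = 1.
  α_3 = 1: Horner steps 9 → 2 → 0, so m(1) = 0.
  α_4 = 10: Horner steps 9 → 5 → 9, so m(10) = 9.
  α_5 = 2: Horner steps 9 → 11 → 7, so m(2) = 7.
Codeword c = [1, 1, 0, 9, 7] ∈ F_13^5.


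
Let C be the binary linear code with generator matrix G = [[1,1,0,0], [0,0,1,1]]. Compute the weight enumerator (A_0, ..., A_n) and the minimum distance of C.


Weight distribution: A_0 = 1, A_2 = 2, A_4 = 1. Minimum distance d = 2.

Enumerate all 2^2 = 4 messages m ∈ F_2^2.
For each, compute codeword c = mG in F_2^4, then tally its weight.
  m = 00 → c = 0000, weight = 0.
  m = 10 → c = 1100, weight = 2.
  m = 01 → c = 0011, weight = 2.
  m = 11 → c = 1111, weight = 4.
Tally weights:
  weight 0: 1 codewords.
  weight 2: 2 codewords.
  weight 4: 1 codewords.
Minimum distance d = smallest w > 0 with A_w > 0 = 2.
Sanity: Σ A_w = 4 = 2^2 = 4 ✓.


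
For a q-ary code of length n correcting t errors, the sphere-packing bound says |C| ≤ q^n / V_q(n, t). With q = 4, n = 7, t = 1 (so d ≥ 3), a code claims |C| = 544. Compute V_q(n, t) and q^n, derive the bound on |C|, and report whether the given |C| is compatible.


V_q(n, t) = 22, q^n = 16384, Hamming bound = 744, |C| = 544 ≤ bound (satisfied).

Step 1: Compute V_q(n, t) = Σ_{j=0}^1 C(n, j) (q−1)^j.
  j = 0: C(7,0)·(3)^0 = 1·1 = 1.
  j = 1: C(7,1)·(3)^1 = 7·3 = 21.
  V_q(n, t) = 1 + 21 = 22.
Step 2: q^n = 4^7 = 16384.
Step 3: Hamming bound ⌊q^n / V_q(n,t)⌋ = ⌊16384/22⌋ = 744.
Step 4: Compare |C| = 544 to 744: satisfied.
The claimed |C| lies below the Hamming bound.


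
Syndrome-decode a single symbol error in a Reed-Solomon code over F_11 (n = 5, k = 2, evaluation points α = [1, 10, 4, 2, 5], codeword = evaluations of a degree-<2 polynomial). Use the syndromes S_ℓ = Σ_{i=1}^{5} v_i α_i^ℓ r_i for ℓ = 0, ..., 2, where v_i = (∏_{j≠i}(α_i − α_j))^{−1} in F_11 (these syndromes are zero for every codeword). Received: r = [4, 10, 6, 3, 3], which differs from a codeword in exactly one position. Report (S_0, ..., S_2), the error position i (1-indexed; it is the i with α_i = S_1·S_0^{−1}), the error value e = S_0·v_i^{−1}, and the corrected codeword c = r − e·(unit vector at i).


S = (5, 10, 9), error at position 4, error magnitude e = 2, c = [4, 10, 6, 1, 3].

Step 1: column multipliers v_i = (∏_{j≠i}(α_i − α_j))^{−1} mod 11.
  i = 1 (α = 1): (1−10)(1−4)(1−2)(1−5) = (−9)·(−3)·(−1)·(−4) = 108 ≡ 9, so v_1 = 9^{−1} = 5 (mod 11).
  i = 2 (α = 10): (10−1)(10−4)(10−2)(10−5) = 9·6·8·5 = 2160 ≡ 4, so v_2 = 4^{−1} = 3 (mod 11).
  i = 3 (α = 4): (4−1)(4−10)(4−2)(4−5) = 3·(−6)·2·(−1) = 36 ≡ 3, so v_3 = 3^{−1} = 4 (mod 11).
  i = 4 (α = 2): (2−1)(2−10)(2−4)(2−5) = 1·(−8)·(−2)·(−3) = −48 ≡ 7, so v_4 = 7^{−1} = 8 (mod 11).
  i = 5 (α = 5): (5−1)(5−10)(5−4)(5−2) = 4·(−5)·1·3 = −60 ≡ 6, so v_5 = 6^{−1} = 2 (mod 11).
  v = [5, 3, 4, 8, 2].
Step 2: syndromes of r = [4, 10, 6, 3, 3] (all sums mod 11).
  S_0 = Σ v_i r_i = 5·4 + 3·10 + 4·6 + 8·3 + 2·3 = 104 ≡ 5.
  S_1 = Σ v_i α_i r_i = 5·1·4 + 3·10·10 + 4·4·6 + 8·2·3 + 2·5·3 = 494 ≡ 10.
  α_i^2 mod 11 = [1, 1, 5, 4, 3].
  S_2 = Σ v_i α_i^2 r_i = 5·1·4 + 3·1·10 + 4·5·6 + 8·4·3 + 2·3·3 = 284 ≡ 9.
  S = (5, 10, 9) ≠ 0, so r is not a codeword (an error is present).
Step 3: locate the error. For a single error e at position i, S_ℓ = v_i·e·α_i^ℓ, so α_err = S_1/S_0.
  S_0^{−1} = 5^{−1} = 9 (mod 11), so α_err = 10·9 = 90 ≡ 2 = α_4. Error position i = 4.
  Consistency check: S_2/S_1 = 9·10 = 90 ≡ 2 = α_err ✓ (single-error assumption holds).
Step 4: error magnitude e = S_0/v_4 = S_0·∏_{j≠4}(α_4 − α_j) = 5·7 = 35 ≡ 2 (mod 11).
Step 5: correct position 4: c_4 = r_4 − e = 3 − 2 ≡ 1 (mod 11). Hence c = [4, 10, 6, 1, 3].
  Check: interpolating c through the α_i gives m(x) = 7 + 8·x (degree < 2) with m(α_i) = c_i for every i, so c is indeed a codeword.


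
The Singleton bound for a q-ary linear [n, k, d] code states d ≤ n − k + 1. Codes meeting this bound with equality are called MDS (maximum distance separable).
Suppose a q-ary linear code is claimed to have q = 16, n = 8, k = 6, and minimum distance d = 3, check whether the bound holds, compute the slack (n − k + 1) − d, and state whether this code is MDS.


Singleton RHS = n − k + 1 = 3, slack = 0, bound satisfied, MDS.

Singleton bound: d ≤ n − k + 1.
Here n = 8, k = 6, so n − k + 1 = 3.
Given d = 3, check d ≤ 3: YES.
Slack = (n − k + 1) − d = 0.
The code is MDS (slack = 0).
Description: the claimed parameters are [8, 6, 3]_16; such a code would be MDS (meets Singleton bound).


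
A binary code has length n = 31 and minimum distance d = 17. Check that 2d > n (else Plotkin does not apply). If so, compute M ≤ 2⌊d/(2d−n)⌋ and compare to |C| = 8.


Plotkin bound M ≤ 10; given |C| = 8 ≤ bound (satisfied).

Check applicability: 2d = 34, n = 31.
2d − n = 3 > 0, so Plotkin applies.
Compute d/(2d−n) = 17/3 ≈ 5.6667.
⌊d/(2d−n)⌋ = 5.
Plotkin bound: M ≤ 2·5 = 10.
Given |C| = 8, check: satisfied.
This |C| is below the Plotkin bound.


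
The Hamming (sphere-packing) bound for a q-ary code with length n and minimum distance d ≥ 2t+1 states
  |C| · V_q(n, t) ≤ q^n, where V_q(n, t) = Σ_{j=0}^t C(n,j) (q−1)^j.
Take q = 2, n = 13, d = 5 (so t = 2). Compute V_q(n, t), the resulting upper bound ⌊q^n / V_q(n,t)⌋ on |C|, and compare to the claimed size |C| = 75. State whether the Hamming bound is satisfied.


V_q(n, t) = 92, q^n = 8192, Hamming bound = 89, |C| = 75 ≤ bound (satisfied).

Step 1: Compute V_q(n, t) = Σ_{j=0}^2 C(n, j) (q−1)^j.
  j = 0: C(13,0)·(1)^0 = 1·1 = 1.
  j = 1: C(13,1)·(1)^1 = 13·1 = 13.
  j = 2: C(13,2)·(1)^2 = 78·1 = 78.
  V_q(n, t) = 1 + 13 + 78 = 92.
Step 2: q^n = 2^13 = 8192.
Step 3: Hamming bound ⌊q^n / V_q(n,t)⌋ = ⌊8192/92⌋ = 89.
Step 4: Compare |C| = 75 to 89: satisfied.
The claimed |C| lies below the Hamming bound.


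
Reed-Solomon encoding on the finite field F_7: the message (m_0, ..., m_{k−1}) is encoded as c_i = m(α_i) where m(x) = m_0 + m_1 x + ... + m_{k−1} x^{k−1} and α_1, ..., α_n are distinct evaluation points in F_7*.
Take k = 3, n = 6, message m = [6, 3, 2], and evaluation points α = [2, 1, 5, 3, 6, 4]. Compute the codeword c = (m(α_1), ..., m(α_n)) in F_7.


c = [6, 4, 1, 5, 5, 1]

Message polynomial: m(x) = 6 + 3·x + 2·x^2 (mod 7).
For each evaluation point α_i, compute m(α_i) mod 7:
  α_1 = 2: Horner steps 2 → 0 → 6, so m(2) = 6.
  α_2 = 1: Horner steps 2 → 5 → 4, so m(1) = 4.
  α_3 = 5: Horner steps 2 → 6 → 1, so m(5) = 1.
  α_4 = 3: Horner steps 2 → 2 → 5, so m(3) = 5.
  α_5 = 6: Horner steps 2 → 1 → 5, so m(6) = 5.
  α_6 = 4: Horner steps 2 → 4 → 1, so m(4) = 1.
Codeword c = [6, 4, 1, 5, 5, 1] ∈ F_7^6.


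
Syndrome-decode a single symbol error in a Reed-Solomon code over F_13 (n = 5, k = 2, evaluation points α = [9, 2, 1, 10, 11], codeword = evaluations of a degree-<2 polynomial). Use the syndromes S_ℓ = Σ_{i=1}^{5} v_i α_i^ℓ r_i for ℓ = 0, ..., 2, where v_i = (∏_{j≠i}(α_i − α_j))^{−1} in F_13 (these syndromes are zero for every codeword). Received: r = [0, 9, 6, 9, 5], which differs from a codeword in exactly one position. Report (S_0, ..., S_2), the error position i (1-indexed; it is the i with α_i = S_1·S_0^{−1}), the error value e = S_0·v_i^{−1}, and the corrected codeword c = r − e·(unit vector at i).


S = (11, 9, 5), error at position 2, error magnitude e = 7, c = [0, 2, 6, 9, 5].

Step 1: column multipliers v_i = (∏_{j≠i}(α_i − α_j))^{−1} mod 13.
  i = 1 (α = 9): (9−2)(9−1)(9−10)(9−11) = 7·8·(−1)·(−2) = 112 ≡ 8, so v_1 = 8^{−1} = 5 (mod 13).
  i = 2 (α = 2): (2−9)(2−1)(2−10)(2−11) = (−7)·1·(−8)·(−9) = −504 ≡ 3, so v_2 = 3^{−1} = 9 (mod 13).
  i = 3 (α = 1): (1−9)(1−2)(1−10)(1−11) = (−8)·(−1)·(−9)·(−10) = 720 ≡ 5, so v_3 = 5^{−1} = 8 (mod 13).
  i = 4 (α = 10): (10−9)(10−2)(10−1)(10−11) = 1·8·9·(−1) = −72 ≡ 6, so v_4 = 6^{−1} = 11 (mod 13).
  i = 5 (α = 11): (11−9)(11−2)(11−1)(11−10) = 2·9·10·1 = 180 ≡ 11, so v_5 = 11^{−1} = 6 (mod 13).
  v = [5, 9, 8, 11, 6].
Step 2: syndromes of r = [0, 9, 6, 9, 5] (all sums mod 13).
  S_0 = Σ v_i r_i = 5·0 + 9·9 + 8·6 + 11·9 + 6·5 = 258 ≡ 11.
  S_1 = Σ v_i α_i r_i = 5·9·0 + 9·2·9 + 8·1·6 + 11·10·9 + 6·11·5 = 1530 ≡ 9.
  α_i^2 mod 13 = [3, 4, 1, 9, 4].
  S_2 = Σ v_i α_i^2 r_i = 5·3·0 + 9·4·9 + 8·1·6 + 11·9·9 + 6·4·5 = 1383 ≡ 5.
  S = (11, 9, 5) ≠ 0, so r is not a codeword (an error is present).
Step 3: locate the error. For a single error e at position i, S_ℓ = v_i·e·α_i^ℓ, so α_err = S_1/S_0.
  S_0^{−1} = 11^{−1} = 6 (mod 13), so α_err = 9·6 = 54 ≡ 2 = α_2. Error position i = 2.
  Consistency check: S_2/S_1 = 5·3 = 15 ≡ 2 = α_err ✓ (single-error assumption holds).
Step 4: error magnitude e = S_0/v_2 = S_0·∏_{j≠2}(α_2 − α_j) = 11·3 = 33 ≡ 7 (mod 13).
Step 5: correct position 2: c_2 = r_2 − e = 9 − 7 ≡ 2 (mod 13). Hence c = [0, 2, 6, 9, 5].
  Check: interpolating c through the α_i gives m(x) = 10 + 9·x (degree < 2) with m(α_i) = c_i for every i, so c is indeed a codeword.


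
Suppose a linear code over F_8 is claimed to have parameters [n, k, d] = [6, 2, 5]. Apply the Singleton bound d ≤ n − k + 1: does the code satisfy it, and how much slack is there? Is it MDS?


Singleton RHS = n − k + 1 = 5, slack = 0, bound satisfied, MDS.

Singleton bound: d ≤ n − k + 1.
Here n = 6, k = 2, so n − k + 1 = 5.
Given d = 5, check d ≤ 5: YES.
Slack = (n − k + 1) − d = 0.
The code is MDS (slack = 0).
Description: the claimed parameters are [6, 2, 5]_8; such a code would be MDS (meets Singleton bound).


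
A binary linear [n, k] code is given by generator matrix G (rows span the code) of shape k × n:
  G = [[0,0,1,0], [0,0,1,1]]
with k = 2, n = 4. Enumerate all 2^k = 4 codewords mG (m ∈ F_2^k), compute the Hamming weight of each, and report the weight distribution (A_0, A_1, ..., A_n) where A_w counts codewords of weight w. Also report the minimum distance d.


Weight distribution: A_0 = 1, A_1 = 2, A_2 = 1. Minimum distance d = 1.

Enumerate all 2^2 = 4 messages m ∈ F_2^2.
For each, compute codeword c = mG in F_2^4, then tally its weight.
  m = 00 → c = 0000, weight = 0.
  m = 10 → c = 0010, weight = 1.
  m = 01 → c = 0011, weight = 2.
  m = 11 → c = 0001, weight = 1.
Tally weights:
  weight 0: 1 codewords.
  weight 1: 2 codewords.
  weight 2: 1 codewords.
Minimum distance d = smallest w > 0 with A_w > 0 = 1.
Sanity: Σ A_w = 4 = 2^2 = 4 ✓.


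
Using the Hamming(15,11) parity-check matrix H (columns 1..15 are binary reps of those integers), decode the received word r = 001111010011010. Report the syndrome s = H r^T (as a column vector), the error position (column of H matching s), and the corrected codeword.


s = (0, 1, 0, 1)^T, error position = 5, corrected codeword c = 001101010011010

Compute s = H r^T mod 2 one row at a time:
  s_1 = 1 + 0 + 0 + 1 + 1 + 0 + 1 + 0 = 4 ≡ 0 (mod 2).
  s_2 = 1 + 1 + 1 + 0 + 1 + 0 + 1 + 0 = 5 ≡ 1 (mod 2).
  s_3 = 0 + 1 + 1 + 0 + 0 + 1 + 1 + 0 = 4 ≡ 0 (mod 2).
  s_4 = 0 + 1 + 1 + 0 + 0 + 1 + 0 + 0 = 3 ≡ 1 (mod 2).
s = (0, 1, 0, 1)^T — this equals column 5 of H (binary 0101), so error is at position 5.
Correct: flip bit 5 of r = 001111010011010 to get c = 001101010011010.


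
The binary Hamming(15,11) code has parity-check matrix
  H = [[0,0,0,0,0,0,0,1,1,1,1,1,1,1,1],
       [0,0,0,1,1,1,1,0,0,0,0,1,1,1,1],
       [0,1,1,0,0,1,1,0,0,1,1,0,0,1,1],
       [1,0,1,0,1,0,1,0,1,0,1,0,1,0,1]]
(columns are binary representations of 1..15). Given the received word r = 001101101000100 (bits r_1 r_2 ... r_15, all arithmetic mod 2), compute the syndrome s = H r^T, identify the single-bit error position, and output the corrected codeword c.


s = (0, 0, 1, 0)^T, error position = 2, corrected codeword c = 011101101000100

Compute s = H r^T mod 2 one row at a time:
  s_1 = 0 + 1 + 0 + 0 + 0 + 1 + 0 + 0 = 2 ≡ 0 (mod 2).
  s_2 = 1 + 0 + 1 + 1 + 0 + 1 + 0 + 0 = 4 ≡ 0 (mod 2).
  s_3 = 0 + 1 + 1 + 1 + 0 + 0 + 0 + 0 = 3 ≡ 1 (mod 2).
  s_4 = 0 + 1 + 0 + 1 + 1 + 0 + 1 + 0 = 4 ≡ 0 (mod 2).
s = (0, 0, 1, 0)^T — this equals column 2 of H (binary 0010), so error is at position 2.
Correct: flip bit 2 of r = 001101101000100 to get c = 011101101000100.


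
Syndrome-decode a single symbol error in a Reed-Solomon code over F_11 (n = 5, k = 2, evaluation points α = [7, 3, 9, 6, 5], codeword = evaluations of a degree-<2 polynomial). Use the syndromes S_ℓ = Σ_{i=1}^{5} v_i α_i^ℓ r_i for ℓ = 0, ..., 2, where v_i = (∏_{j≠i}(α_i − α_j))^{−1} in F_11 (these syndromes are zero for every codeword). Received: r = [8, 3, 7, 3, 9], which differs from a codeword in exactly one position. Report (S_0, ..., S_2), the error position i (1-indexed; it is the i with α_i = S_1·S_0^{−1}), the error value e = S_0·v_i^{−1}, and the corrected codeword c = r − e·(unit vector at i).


S = (4, 1, 3), error at position 2, error magnitude e = 4, c = [8, 10, 7, 3, 9].

Step 1: column multipliers v_i = (∏_{j≠i}(α_i − α_j))^{−1} mod 11.
  i = 1 (α = 7): (7−3)(7−9)(7−6)(7−5) = 4·(−2)·1·2 = −16 ≡ 6, so v_1 = 6^{−1} = 2 (mod 11).
  i = 2 (α = 3): (3−7)(3−9)(3−6)(3−5) = (−4)·(−6)·(−3)·(−2) = 144 ≡ 1, so v_2 = 1^{−1} = 1 (mod 11).
  i = 3 (α = 9): (9−7)(9−3)(9−6)(9−5) = 2·6·3·4 = 144 ≡ 1, so v_3 = 1^{−1} = 1 (mod 11).
  i = 4 (α = 6): (6−7)(6−3)(6−9)(6−5) = (−1)·3·(−3)·1 = 9 ≡ 9, so v_4 = 9^{−1} = 5 (mod 11).
  i = 5 (α = 5): (5−7)(5−3)(5−9)(5−6) = (−2)·2·(−4)·(−1) = −16 ≡ 6, so v_5 = 6^{−1} = 2 (mod 11).
  v = [2, 1, 1, 5, 2].
Step 2: syndromes of r = [8, 3, 7, 3, 9] (all sums mod 11).
  S_0 = Σ v_i r_i = 2·8 + 1·3 + 1·7 + 5·3 + 2·9 = 59 ≡ 4.
  S_1 = Σ v_i α_i r_i = 2·7·8 + 1·3·3 + 1·9·7 + 5·6·3 + 2·5·9 = 364 ≡ 1.
  α_i^2 mod 11 = [5, 9, 4, 3, 3].
  S_2 = Σ v_i α_i^2 r_i = 2·5·8 + 1·9·3 + 1·4·7 + 5·3·3 + 2·3·9 = 234 ≡ 3.
  S = (4, 1, 3) ≠ 0, so r is not a codeword (an error is present).
Step 3: locate the error. For a single error e at position i, S_ℓ = v_i·e·α_i^ℓ, so α_err = S_1/S_0.
  S_0^{−1} = 4^{−1} = 3 (mod 11), so α_err = 1·3 = 3 ≡ 3 = α_2. Error position i = 2.
  Consistency check: S_2/S_1 = 3·1 = 3 ≡ 3 = α_err ✓ (single-error assumption holds).
Step 4: error magnitude e = S_0/v_2 = S_0·∏_{j≠2}(α_2 − α_j) = 4·1 = 4 ≡ 4 (mod 11).
Step 5: correct position 2: c_2 = r_2 − e = 3 − 4 ≡ 10 (mod 11). Hence c = [8, 10, 7, 3, 9].
  Check: interpolating c through the α_i gives m(x) = 6 + 5·x (degree < 2) with m(α_i) = c_i for every i, so c is indeed a codeword.


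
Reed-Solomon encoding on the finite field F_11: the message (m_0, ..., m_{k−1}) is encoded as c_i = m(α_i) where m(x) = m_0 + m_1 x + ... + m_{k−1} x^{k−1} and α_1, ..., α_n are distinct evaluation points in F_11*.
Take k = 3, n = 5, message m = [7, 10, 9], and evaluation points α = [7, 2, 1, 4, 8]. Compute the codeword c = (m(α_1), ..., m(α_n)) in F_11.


c = [1, 8, 4, 4, 3]

Message polynomial: m(x) = 7 + 10·x + 9·x^2 (mod 11).
For each evaluation point α_i, compute m(α_i) mod 11:
  α_1 = 7: Horner steps 9 → 7 → 1, so m(7) = 1.
  α_2 = 2: Horner steps 9 → 6 → 8, so m(2) = 8.
  α_3 = 1: Horner steps 9 → 8 → 4, so m(1) = 4.
  α_4 = 4: Horner steps 9 → 2 → 4, so m(4) = 4.
  α_5 = 8: Horner steps 9 → 5 → 3, so m(8) = 3.
Codeword c = [1, 8, 4, 4, 3] ∈ F_11^5.


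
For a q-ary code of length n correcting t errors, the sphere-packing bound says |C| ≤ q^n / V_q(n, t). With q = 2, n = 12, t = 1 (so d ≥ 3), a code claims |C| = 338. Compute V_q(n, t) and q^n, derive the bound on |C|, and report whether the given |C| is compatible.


V_q(n, t) = 13, q^n = 4096, Hamming bound = 315, |C| = 338 > bound (violated).

Step 1: Compute V_q(n, t) = Σ_{j=0}^1 C(n, j) (q−1)^j.
  j = 0: C(12,0)·(1)^0 = 1·1 = 1.
  j = 1: C(12,1)·(1)^1 = 12·1 = 12.
  V_q(n, t) = 1 + 12 = 13.
Step 2: q^n = 2^12 = 4096.
Step 3: Hamming bound ⌊q^n / V_q(n,t)⌋ = ⌊4096/13⌋ = 315.
Step 4: Compare |C| = 338 to 315: violated.
The claimed |C| lies above the Hamming bound, so no 2-ary code of length 12 with d ≥ 3 can have 338 codewords.


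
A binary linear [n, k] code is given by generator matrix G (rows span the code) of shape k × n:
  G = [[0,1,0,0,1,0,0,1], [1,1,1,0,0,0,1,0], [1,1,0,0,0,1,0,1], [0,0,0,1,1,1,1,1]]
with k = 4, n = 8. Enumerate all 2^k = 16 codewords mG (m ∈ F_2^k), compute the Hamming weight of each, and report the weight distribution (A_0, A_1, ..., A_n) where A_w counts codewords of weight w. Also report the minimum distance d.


Weight distribution: A_0 = 1, A_3 = 3, A_4 = 7, A_5 = 4, A_7 = 1. Minimum distance d = 3.

Enumerate all 2^4 = 16 messages m ∈ F_2^4.
For each, compute codeword c = mG in F_2^8, then tally its weight.
  m = 0000 → c = 00000000, weight = 0.
  m = 1000 → c = 01001001, weight = 3.
  m = 0100 → c = 11100010, weight = 4.
  m = 1100 → c = 10101011, weight = 5.
  m = 0010 → c = 11000101, weight = 4.
  m = 1010 → c = 10001100, weight = 3.
  m = 0110 → c = 00100111, weight = 4.
  m = 1110 → c = 01101110, weight = 5.
  m = 0001 → c = 00011111, weight = 5.
  m = 1001 → c = 01010110, weight = 4.
  m = 0101 → c = 11111101, weight = 7.
  m = 1101 → c = 10110100, weight = 4.
  m = 0011 → c = 11011010, weight = 5.
  m = 1011 → c = 10010011, weight = 4.
  m = 0111 → c = 00111000, weight = 3.
  m = 1111 → c = 01110001, weight = 4.
Tally weights:
  weight 0: 1 codewords.
  weight 3: 3 codewords.
  weight 4: 7 codewords.
  weight 5: 4 codewords.
  weight 7: 1 codewords.
Minimum distance d = smallest w > 0 with A_w > 0 = 3.
Sanity: Σ A_w = 16 = 2^4 = 16 ✓.


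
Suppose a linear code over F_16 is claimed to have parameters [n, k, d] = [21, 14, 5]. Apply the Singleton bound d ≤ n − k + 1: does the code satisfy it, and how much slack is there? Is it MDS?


Singleton RHS = n − k + 1 = 8, slack = 3, bound satisfied, not MDS.

Singleton bound: d ≤ n − k + 1.
Here n = 21, k = 14, so n − k + 1 = 8.
Given d = 5, check d ≤ 8: YES.
Slack = (n − k + 1) − d = 3.
The code is NOT MDS (slack = 3 > 0).
Description: the claimed parameters are [21, 14, 5]_16; such a code would be non-MDS.


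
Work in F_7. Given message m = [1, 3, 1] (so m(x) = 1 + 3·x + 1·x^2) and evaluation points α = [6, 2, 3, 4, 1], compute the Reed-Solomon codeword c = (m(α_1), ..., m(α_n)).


c = [6, 4, 5, 1, 5]

Message polynomial: m(x) = 1 + 3·x + 1·x^2 (mod 7).
For each evaluation point α_i, compute m(α_i) mod 7:
  α_1 = 6: Horner steps 1 → 2 → 6, so m(6) = 6.
  α_2 = 2: Horner steps 1 → 5 → 4, so m(2) = 4.
  α_3 = 3: Horner steps 1 → 6 → 5, so m(3) = 5.
  α_4 = 4: Horner steps 1 → 0 → 1, so m(4) = 1.
  α_5 = 1: Horner steps 1 → 4 → 5, so m(1) = 5.
Codeword c = [6, 4, 5, 1, 5] ∈ F_7^5.


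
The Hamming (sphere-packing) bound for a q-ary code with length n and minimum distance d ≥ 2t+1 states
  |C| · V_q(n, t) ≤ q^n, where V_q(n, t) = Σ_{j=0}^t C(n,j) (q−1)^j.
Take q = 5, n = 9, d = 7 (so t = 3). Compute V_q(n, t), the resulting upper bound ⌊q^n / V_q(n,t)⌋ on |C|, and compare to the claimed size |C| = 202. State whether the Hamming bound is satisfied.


V_q(n, t) = 5989, q^n = 1953125, Hamming bound = 326, |C| = 202 ≤ bound (satisfied).

Step 1: Compute V_q(n, t) = Σ_{j=0}^3 C(n, j) (q−1)^j.
  j = 0: C(9,0)·(4)^0 = 1·1 = 1.
  j = 1: C(9,1)·(4)^1 = 9·4 = 36.
  j = 2: C(9,2)·(4)^2 = 36·16 = 576.
  j = 3: C(9,3)·(4)^3 = 84·64 = 5376.
  V_q(n, t) = 1 + 36 + 576 + 5376 = 5989.
Step 2: q^n = 5^9 = 1953125.
Step 3: Hamming bound ⌊q^n / V_q(n,t)⌋ = ⌊1953125/5989⌋ = 326.
Step 4: Compare |C| = 202 to 326: satisfied.
The claimed |C| lies below the Hamming bound.


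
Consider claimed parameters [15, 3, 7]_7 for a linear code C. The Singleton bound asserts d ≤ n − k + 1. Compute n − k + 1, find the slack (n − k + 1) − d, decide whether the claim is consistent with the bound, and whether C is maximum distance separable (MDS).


Singleton RHS = n − k + 1 = 13, slack = 6, bound satisfied, not MDS.

Singleton bound: d ≤ n − k + 1.
Here n = 15, k = 3, so n − k + 1 = 13.
Given d = 7, check d ≤ 13: YES.
Slack = (n − k + 1) − d = 6.
The code is NOT MDS (slack = 6 > 0).
Description: the claimed parameters are [15, 3, 7]_7; such a code would be non-MDS.


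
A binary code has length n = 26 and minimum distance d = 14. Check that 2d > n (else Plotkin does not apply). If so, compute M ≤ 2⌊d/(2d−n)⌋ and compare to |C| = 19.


Plotkin bound M ≤ 14; given |C| = 19 > bound (violated).

Check applicability: 2d = 28, n = 26.
2d − n = 2 > 0, so Plotkin applies.
Compute d/(2d−n) = 14/2 ≈ 7.0000.
⌊d/(2d−n)⌋ = 7.
Plotkin bound: M ≤ 2·7 = 14.
Given |C| = 19, check: VIOLATED.
This |C| is above the Plotkin bound, so no binary code with n = 26, d = 14 and 19 codewords exists.


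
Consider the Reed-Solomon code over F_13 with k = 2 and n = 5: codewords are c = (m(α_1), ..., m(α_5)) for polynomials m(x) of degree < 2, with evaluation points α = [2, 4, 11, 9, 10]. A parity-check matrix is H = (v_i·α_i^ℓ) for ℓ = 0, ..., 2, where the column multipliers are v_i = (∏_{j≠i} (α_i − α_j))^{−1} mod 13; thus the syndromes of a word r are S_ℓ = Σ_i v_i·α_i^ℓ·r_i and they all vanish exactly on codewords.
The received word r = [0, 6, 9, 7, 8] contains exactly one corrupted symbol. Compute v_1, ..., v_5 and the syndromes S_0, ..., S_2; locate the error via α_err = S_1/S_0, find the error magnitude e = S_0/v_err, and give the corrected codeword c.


S = (12, 9, 10), error at position 2, error magnitude e = 4, c = [0, 2, 9, 7, 8].

Step 1: column multipliers v_i = (∏_{j≠i}(α_i − α_j))^{−1} mod 13.
  i = 1 (α = 2): (2−4)(2−11)(2−9)(2−10) = (−2)·(−9)·(−7)·(−8) = 1008 ≡ 7, so v_1 = 7^{−1} = 2 (mod 13).
  i = 2 (α = 4): (4−2)(4−11)(4−9)(4−10) = 2·(−7)·(−5)·(−6) = −420 ≡ 9, so v_2 = 9^{−1} = 3 (mod 13).
  i = 3 (α = 11): (11−2)(11−4)(11−9)(11−10) = 9·7·2·1 = 126 ≡ 9, so v_3 = 9^{−1} = 3 (mod 13).
  i = 4 (α = 9): (9−2)(9−4)(9−11)(9−10) = 7·5·(−2)·(−1) = 70 ≡ 5, so v_4 = 5^{−1} = 8 (mod 13).
  i = 5 (α = 10): (10−2)(10−4)(10−11)(10−9) = 8·6·(−1)·1 = −48 ≡ 4, so v_5 = 4^{−1} = 10 (mod 13).
  v = [2, 3, 3, 8, 10].
Step 2: syndromes of r = [0, 6, 9, 7, 8] (all sums mod 13).
  S_0 = Σ v_i r_i = 2·0 + 3·6 + 3·9 + 8·7 + 10·8 = 181 ≡ 12.
  S_1 = Σ v_i α_i r_i = 2·2·0 + 3·4·6 + 3·11·9 + 8·9·7 + 10·10·8 = 1673 ≡ 9.
  α_i^2 mod 13 = [4, 3, 4, 3, 9].
  S_2 = Σ v_i α_i^2 r_i = 2·4·0 + 3·3·6 + 3·4·9 + 8·3·7 + 10·9·8 = 1050 ≡ 10.
  S = (12, 9, 10) ≠ 0, so r is not a codeword (an error is present).
Step 3: locate the error. For a single error e at position i, S_ℓ = v_i·e·α_i^ℓ, so α_err = S_1/S_0.
  S_0^{−1} = 12^{−1} = 12 (mod 13), so α_err = 9·12 = 108 ≡ 4 = α_2. Error position i = 2.
  Consistency check: S_2/S_1 = 10·3 = 30 ≡ 4 = α_err ✓ (single-error assumption holds).
Step 4: error magnitude e = S_0/v_2 = S_0·∏_{j≠2}(α_2 − α_j) = 12·9 = 108 ≡ 4 (mod 13).
Step 5: correct position 2: c_2 = r_2 − e = 6 − 4 ≡ 2 (mod 13). Hence c = [0, 2, 9, 7, 8].
  Check: interpolating c through the α_i gives m(x) = 11 + 1·x (degree < 2) with m(α_i) = c_i for every i, so c is indeed a codeword.


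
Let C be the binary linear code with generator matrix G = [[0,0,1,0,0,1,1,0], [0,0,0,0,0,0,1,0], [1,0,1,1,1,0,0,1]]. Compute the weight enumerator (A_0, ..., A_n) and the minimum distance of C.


Weight distribution: A_0 = 1, A_1 = 1, A_2 = 1, A_3 = 1, A_5 = 2, A_6 = 2. Minimum distance d = 1.

Enumerate all 2^3 = 8 messages m ∈ F_2^3.
For each, compute codeword c = mG in F_2^8, then tally its weight.
  m = 000 → c = 00000000, weight = 0.
  m = 100 → c = 00100110, weight = 3.
  m = 010 → c = 00000010, weight = 1.
  m = 110 → c = 00100100, weight = 2.
  m = 001 → c = 10111001, weight = 5.
  m = 101 → c = 10011111, weight = 6.
  m = 011 → c = 10111011, weight = 6.
  m = 111 → c = 10011101, weight = 5.
Tally weights:
  weight 0: 1 codewords.
  weight 1: 1 codewords.
  weight 2: 1 codewords.
  weight 3: 1 codewords.
  weight 5: 2 codewords.
  weight 6: 2 codewords.
Minimum distance d = smallest w > 0 with A_w > 0 = 1.
Sanity: Σ A_w = 8 = 2^3 = 8 ✓.


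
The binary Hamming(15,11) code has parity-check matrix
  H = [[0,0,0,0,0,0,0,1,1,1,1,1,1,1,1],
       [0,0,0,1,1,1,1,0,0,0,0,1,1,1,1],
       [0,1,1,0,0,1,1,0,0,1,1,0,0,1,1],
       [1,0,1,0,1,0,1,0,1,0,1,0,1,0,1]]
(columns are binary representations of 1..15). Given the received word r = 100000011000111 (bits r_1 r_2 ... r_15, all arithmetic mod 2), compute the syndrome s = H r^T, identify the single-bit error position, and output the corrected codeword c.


s = (1, 1, 0, 0)^T, error position = 12, corrected codeword c = 100000011001111

Compute s = H r^T mod 2 one row at a time:
  s_1 = 1 + 1 + 0 + 0 + 0 + 1 + 1 + 1 = 5 ≡ 1 (mod 2).
  s_2 = 0 + 0 + 0 + 0 + 0 + 1 + 1 + 1 = 3 ≡ 1 (mod 2).
  s_3 = 0 + 0 + 0 + 0 + 0 + 0 + 1 + 1 = 2 ≡ 0 (mod 2).
  s_4 = 1 + 0 + 0 + 0 + 1 + 0 + 1 + 1 = 4 ≡ 0 (mod 2).
s = (1, 1, 0, 0)^T — this equals column 12 of H (binary 1100), so error is at position 12.
Correct: flip bit 12 of r = 100000011000111 to get c = 100000011001111.


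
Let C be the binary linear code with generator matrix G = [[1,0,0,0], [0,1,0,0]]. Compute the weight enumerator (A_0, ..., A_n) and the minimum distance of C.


Weight distribution: A_0 = 1, A_1 = 2, A_2 = 1. Minimum distance d = 1.

Enumerate all 2^2 = 4 messages m ∈ F_2^2.
For each, compute codeword c = mG in F_2^4, then tally its weight.
  m = 00 → c = 0000, weight = 0.
  m = 10 → c = 1000, weight = 1.
  m = 01 → c = 0100, weight = 1.
  m = 11 → c = 1100, weight = 2.
Tally weights:
  weight 0: 1 codewords.
  weight 1: 2 codewords.
  weight 2: 1 codewords.
Minimum distance d = smallest w > 0 with A_w > 0 = 1.
Sanity: Σ A_w = 4 = 2^2 = 4 ✓.


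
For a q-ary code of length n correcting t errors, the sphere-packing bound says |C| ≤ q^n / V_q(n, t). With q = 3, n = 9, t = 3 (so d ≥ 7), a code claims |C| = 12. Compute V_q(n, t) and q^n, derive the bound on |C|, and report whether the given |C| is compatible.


V_q(n, t) = 835, q^n = 19683, Hamming bound = 23, |C| = 12 ≤ bound (satisfied).

Step 1: Compute V_q(n, t) = Σ_{j=0}^3 C(n, j) (q−1)^j.
  j = 0: C(9,0)·(2)^0 = 1·1 = 1.
  j = 1: C(9,1)·(2)^1 = 9·2 = 18.
  j = 2: C(9,2)·(2)^2 = 36·4 = 144.
  j = 3: C(9,3)·(2)^3 = 84·8 = 672.
  V_q(n, t) = 1 + 18 + 144 + 672 = 835.
Step 2: q^n = 3^9 = 19683.
Step 3: Hamming bound ⌊q^n / V_q(n,t)⌋ = ⌊19683/835⌋ = 23.
Step 4: Compare |C| = 12 to 23: satisfied.
The claimed |C| lies below the Hamming bound.


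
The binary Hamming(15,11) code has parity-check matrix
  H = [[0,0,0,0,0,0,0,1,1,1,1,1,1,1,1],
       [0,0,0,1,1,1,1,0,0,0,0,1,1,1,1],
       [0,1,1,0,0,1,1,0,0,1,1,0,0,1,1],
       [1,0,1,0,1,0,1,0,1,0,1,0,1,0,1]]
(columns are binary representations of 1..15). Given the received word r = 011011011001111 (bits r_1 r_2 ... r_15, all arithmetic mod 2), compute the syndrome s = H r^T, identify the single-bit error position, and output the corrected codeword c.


s = (0, 0, 1, 1)^T, error position = 3, corrected codeword c = 010011011001111

Compute s = H r^T mod 2 one row at a time:
  s_1 = 1 + 1 + 0 + 0 + 1 + 1 + 1 + 1 = 6 ≡ 0 (mod 2).
  s_2 = 0 + 1 + 1 + 0 + 1 + 1 + 1 + 1 = 6 ≡ 0 (mod 2).
  s_3 = 1 + 1 + 1 + 0 + 0 + 0 + 1 + 1 = 5 ≡ 1 (mod 2).
  s_4 = 0 + 1 + 1 + 0 + 1 + 0 + 1 + 1 = 5 ≡ 1 (mod 2).
s = (0, 0, 1, 1)^T — this equals column 3 of H (binary 0011), so error is at position 3.
Correct: flip bit 3 of r = 011011011001111 to get c = 010011011001111.


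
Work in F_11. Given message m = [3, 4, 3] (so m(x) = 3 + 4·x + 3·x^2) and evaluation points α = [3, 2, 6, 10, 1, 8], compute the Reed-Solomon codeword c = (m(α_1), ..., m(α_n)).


c = [9, 1, 3, 2, 10, 7]

Message polynomial: m(x) = 3 + 4·x + 3·x^2 (mod 11).
For each evaluation point α_i, compute m(α_i) mod 11:
  α_1 = 3: Horner steps 3 → 2 → 9, so m(3) = 9.
  α_2 = 2: Horner steps 3 → 10 → 1, so m(2) = 1.
  α_3 = 6: Horner steps 3 → 0 → 3, so m(6) = 3.
  α_4 = 10: Horner steps 3 → 1 → 2, so m(10) = 2.
  α_5 = 1: Horner steps 3 → 7 → 10, so m(1) = 10.
  α_6 = 8: Horner steps 3 → 6 → 7, so m(8) = 7.
Codeword c = [9, 1, 3, 2, 10, 7] ∈ F_11^6.


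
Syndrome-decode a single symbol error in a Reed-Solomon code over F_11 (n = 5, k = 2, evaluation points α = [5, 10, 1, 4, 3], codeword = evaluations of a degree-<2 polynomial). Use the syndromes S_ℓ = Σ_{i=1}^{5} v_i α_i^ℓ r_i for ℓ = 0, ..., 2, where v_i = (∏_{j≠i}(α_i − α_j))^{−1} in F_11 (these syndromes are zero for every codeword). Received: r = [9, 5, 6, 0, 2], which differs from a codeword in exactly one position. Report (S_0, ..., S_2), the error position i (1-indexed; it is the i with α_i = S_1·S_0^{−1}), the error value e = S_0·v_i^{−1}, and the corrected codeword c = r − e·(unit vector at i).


S = (8, 3, 8), error at position 2, error magnitude e = 6, c = [9, 10, 6, 0, 2].

Step 1: column multipliers v_i = (∏_{j≠i}(α_i − α_j))^{−1} mod 11.
  i = 1 (α = 5): (5−10)(5−1)(5−4)(5−3) = (−5)·4·1·2 = −40 ≡ 4, so v_1 = 4^{−1} = 3 (mod 11).
  i = 2 (α = 10): (10−5)(10−1)(10−4)(10−3) = 5·9·6·7 = 1890 ≡ 9, so v_2 = 9^{−1} = 5 (mod 11).
  i = 3 (α = 1): (1−5)(1−10)(1−4)(1−3) = (−4)·(−9)·(−3)·(−2) = 216 ≡ 7, so v_3 = 7^{−1} = 8 (mod 11).
  i = 4 (α = 4): (4−5)(4−10)(4−1)(4−3) = (−1)·(−6)·3·1 = 18 ≡ 7, so v_4 = 7^{−1} = 8 (mod 11).
  i = 5 (α = 3): (3−5)(3−10)(3−1)(3−4) = (−2)·(−7)·2·(−1) = −28 ≡ 5, so v_5 = 5^{−1} = 9 (mod 11).
  v = [3, 5, 8, 8, 9].
Step 2: syndromes of r = [9, 5, 6, 0, 2] (all sums mod 11).
  S_0 = Σ v_i r_i = 3·9 + 5·5 + 8·6 + 8·0 + 9·2 = 118 ≡ 8.
  S_1 = Σ v_i α_i r_i = 3·5·9 + 5·10·5 + 8·1·6 + 8·4·0 + 9·3·2 = 487 ≡ 3.
  α_i^2 mod 11 = [3, 1, 1, 5, 9].
  S_2 = Σ v_i α_i^2 r_i = 3·3·9 + 5·1·5 + 8·1·6 + 8·5·0 + 9·9·2 = 316 ≡ 8.
  S = (8, 3, 8) ≠ 0, so r is not a codeword (an error is present).
Step 3: locate the error. For a single error e at position i, S_ℓ = v_i·e·α_i^ℓ, so α_err = S_1/S_0.
  S_0^{−1} = 8^{−1} = 7 (mod 11), so α_err = 3·7 = 21 ≡ 10 = α_2. Error position i = 2.
  Consistency check: S_2/S_1 = 8·4 = 32 ≡ 10 = α_err ✓ (single-error assumption holds).
Step 4: error magnitude e = S_0/v_2 = S_0·∏_{j≠2}(α_2 − α_j) = 8·9 = 72 ≡ 6 (mod 11).
Step 5: correct position 2: c_2 = r_2 − e = 5 − 6 ≡ 10 (mod 11). Hence c = [9, 10, 6, 0, 2].
  Check: interpolating c through the α_i gives m(x) = 8 + 9·x (degree < 2) with m(α_i) = c_i for every i, so c is indeed a codeword.


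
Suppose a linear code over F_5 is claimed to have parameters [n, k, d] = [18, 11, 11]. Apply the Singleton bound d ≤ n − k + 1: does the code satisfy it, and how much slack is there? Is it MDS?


Singleton RHS = n − k + 1 = 8, slack = -3, bound violated (no such code; not MDS).

Singleton bound: d ≤ n − k + 1.
Here n = 18, k = 11, so n − k + 1 = 8.
Given d = 11, check d ≤ 8: NO.
Slack = (n − k + 1) − d = -3.
The slack is negative: d = 11 exceeds n − k + 1 = 8 by 3, so the Singleton bound is violated and no linear [18, 11, 11]_5 code can exist. In particular it is not MDS (MDS requires d = n − k + 1 exactly).
Description: the claimed parameters are [18, 11, 11]_5; such a code would be impossible (violates the Singleton bound).


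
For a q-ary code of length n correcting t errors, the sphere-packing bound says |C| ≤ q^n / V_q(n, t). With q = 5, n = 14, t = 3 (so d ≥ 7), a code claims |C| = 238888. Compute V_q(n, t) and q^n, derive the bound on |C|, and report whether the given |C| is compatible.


V_q(n, t) = 24809, q^n = 6103515625, Hamming bound = 246020, |C| = 238888 ≤ bound (satisfied).

Step 1: Compute V_q(n, t) = Σ_{j=0}^3 C(n, j) (q−1)^j.
  j = 0: C(14,0)·(4)^0 = 1·1 = 1.
  j = 1: C(14,1)·(4)^1 = 14·4 = 56.
  j = 2: C(14,2)·(4)^2 = 91·16 = 1456.
  j = 3: C(14,3)·(4)^3 = 364·64 = 23296.
  V_q(n, t) = 1 + 56 + 1456 + 23296 = 24809.
Step 2: q^n = 5^14 = 6103515625.
Step 3: Hamming bound ⌊q^n / V_q(n,t)⌋ = ⌊6103515625/24809⌋ = 246020.
Step 4: Compare |C| = 238888 to 246020: satisfied.
The claimed |C| lies below the Hamming bound.


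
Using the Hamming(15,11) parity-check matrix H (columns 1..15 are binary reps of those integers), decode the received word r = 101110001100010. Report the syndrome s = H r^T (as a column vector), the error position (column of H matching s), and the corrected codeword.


s = (1, 1, 1, 0)^T, error position = 14, corrected codeword c = 101110001100000

Compute s = H r^T mod 2 one row at a time:
  s_1 = 0 + 1 + 1 + 0 + 0 + 0 + 1 + 0 = 3 ≡ 1 (mod 2).
  s_2 = 1 + 1 + 0 + 0 + 0 + 0 + 1 + 0 = 3 ≡ 1 (mod 2).
  s_3 = 0 + 1 + 0 + 0 + 1 + 0 + 1 + 0 = 3 ≡ 1 (mod 2).
  s_4 = 1 + 1 + 1 + 0 + 1 + 0 + 0 + 0 = 4 ≡ 0 (mod 2).
s = (1, 1, 1, 0)^T — this equals column 14 of H (binary 1110), so error is at position 14.
Correct: flip bit 14 of r = 101110001100010 to get c = 101110001100000.


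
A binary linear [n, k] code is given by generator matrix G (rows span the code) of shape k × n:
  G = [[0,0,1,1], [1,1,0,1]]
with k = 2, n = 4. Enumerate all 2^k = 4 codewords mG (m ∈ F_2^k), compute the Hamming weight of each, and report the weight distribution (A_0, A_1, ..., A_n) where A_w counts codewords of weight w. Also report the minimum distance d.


Weight distribution: A_0 = 1, A_2 = 1, A_3 = 2. Minimum distance d = 2.

Enumerate all 2^2 = 4 messages m ∈ F_2^2.
For each, compute codeword c = mG in F_2^4, then tally its weight.
  m = 00 → c = 0000, weight = 0.
  m = 10 → c = 0011, weight = 2.
  m = 01 → c = 1101, weight = 3.
  m = 11 → c = 1110, weight = 3.
Tally weights:
  weight 0: 1 codewords.
  weight 2: 1 codewords.
  weight 3: 2 codewords.
Minimum distance d = smallest w > 0 with A_w > 0 = 2.
Sanity: Σ A_w = 4 = 2^2 = 4 ✓.


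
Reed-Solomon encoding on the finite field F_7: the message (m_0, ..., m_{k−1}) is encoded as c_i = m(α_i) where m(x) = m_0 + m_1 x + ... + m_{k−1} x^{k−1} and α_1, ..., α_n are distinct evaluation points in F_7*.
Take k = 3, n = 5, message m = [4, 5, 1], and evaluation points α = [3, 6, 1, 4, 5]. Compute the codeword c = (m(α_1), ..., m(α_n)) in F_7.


c = [0, 0, 3, 5, 5]

Message polynomial: m(x) = 4 + 5·x + 1·x^2 (mod 7).
For each evaluation point α_i, compute m(α_i) mod 7:
  α_1 = 3: Horner steps 1 → 1 → 0, so m(3) = 0.
  α_2 = 6: Horner steps 1 → 4 → 0, so m(6) = 0.
  α_3 = 1: Horner steps 1 → 6 → 3, so m(1) = 3.
  α_4 = 4: Horner steps 1 → 2 → 5, so m(4) = 5.
  α_5 = 5: Horner steps 1 → 3 → 5, so m(5) = 5.
Codeword c = [0, 0, 3, 5, 5] ∈ F_7^5.


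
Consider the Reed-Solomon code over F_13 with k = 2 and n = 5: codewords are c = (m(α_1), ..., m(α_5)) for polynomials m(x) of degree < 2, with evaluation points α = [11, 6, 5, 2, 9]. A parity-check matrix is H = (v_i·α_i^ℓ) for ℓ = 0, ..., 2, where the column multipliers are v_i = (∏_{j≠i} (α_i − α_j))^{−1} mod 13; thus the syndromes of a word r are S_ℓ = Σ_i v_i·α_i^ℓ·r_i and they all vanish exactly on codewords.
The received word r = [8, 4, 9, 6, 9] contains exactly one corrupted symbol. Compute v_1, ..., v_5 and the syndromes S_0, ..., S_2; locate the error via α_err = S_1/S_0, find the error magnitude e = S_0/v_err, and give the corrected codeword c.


S = (4, 7, 9), error at position 3, error magnitude e = 11, c = [8, 4, 11, 6, 9].

Step 1: column multipliers v_i = (∏_{j≠i}(α_i − α_j))^{−1} mod 13.
  i = 1 (α = 11): (11−6)(11−5)(11−2)(11−9) = 5·6·9·2 = 540 ≡ 7, so v_1 = 7^{−1} = 2 (mod 13).
  i = 2 (α = 6): (6−11)(6−5)(6−2)(6−9) = (−5)·1·4·(−3) = 60 ≡ 8, so v_2 = 8^{−1} = 5 (mod 13).
  i = 3 (α = 5): (5−11)(5−6)(5−2)(5−9) = (−6)·(−1)·3·(−4) = −72 ≡ 6, so v_3 = 6^{−1} = 11 (mod 13).
  i = 4 (α = 2): (2−11)(2−6)(2−5)(2−9) = (−9)·(−4)·(−3)·(−7) = 756 ≡ 2, so v_4 = 2^{−1} = 7 (mod 13).
  i = 5 (α = 9): (9−11)(9−6)(9−5)(9−2) = (−2)·3·4·7 = −168 ≡ 1, so v_5 = 1^{−1} = 1 (mod 13).
  v = [2, 5, 11, 7, 1].
Step 2: syndromes of r = [8, 4, 9, 6, 9] (all sums mod 13).
  S_0 = Σ v_i r_i = 2·8 + 5·4 + 11·9 + 7·6 + 1·9 = 186 ≡ 4.
  S_1 = Σ v_i α_i r_i = 2·11·8 + 5·6·4 + 11·5·9 + 7·2·6 + 1·9·9 = 956 ≡ 7.
  α_i^2 mod 13 = [4, 10, 12, 4, 3].
  S_2 = Σ v_i α_i^2 r_i = 2·4·8 + 5·10·4 + 11·12·9 + 7·4·6 + 1·3·9 = 1647 ≡ 9.
  S = (4, 7, 9) ≠ 0, so r is not a codeword (an error is present).
Step 3: locate the error. For a single error e at position i, S_ℓ = v_i·e·α_i^ℓ, so α_err = S_1/S_0.
  S_0^{−1} = 4^{−1} = 10 (mod 13), so α_err = 7·10 = 70 ≡ 5 = α_3. Error position i = 3.
  Consistency check: S_2/S_1 = 9·2 = 18 ≡ 5 = α_err ✓ (single-error assumption holds).
Step 4: error magnitude e = S_0/v_3 = S_0·∏_{j≠3}(α_3 − α_j) = 4·6 = 24 ≡ 11 (mod 13).
Step 5: correct position 3: c_3 = r_3 − e = 9 − 11 ≡ 11 (mod 13). Hence c = [8, 4, 11, 6, 9].
  Check: interpolating c through the α_i gives m(x) = 7 + 6·x (degree < 2) with m(α_i) = c_i for every i, so c is indeed a codeword.
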